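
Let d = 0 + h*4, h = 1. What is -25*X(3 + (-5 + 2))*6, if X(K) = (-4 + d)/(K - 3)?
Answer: 0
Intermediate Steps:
d = 4 (d = 0 + 1*4 = 0 + 4 = 4)
X(K) = 0 (X(K) = (-4 + 4)/(K - 3) = 0/(-3 + K) = 0)
-25*X(3 + (-5 + 2))*6 = -25*0*6 = 0*6 = 0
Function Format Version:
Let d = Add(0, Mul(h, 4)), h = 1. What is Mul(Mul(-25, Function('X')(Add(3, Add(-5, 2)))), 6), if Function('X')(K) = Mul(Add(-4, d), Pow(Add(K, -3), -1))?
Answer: 0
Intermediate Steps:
d = 4 (d = Add(0, Mul(1, 4)) = Add(0, 4) = 4)
Function('X')(K) = 0 (Function('X')(K) = Mul(Add(-4, 4), Pow(Add(K, -3), -1)) = Mul(0, Pow(Add(-3, K), -1)) = 0)
Mul(Mul(-25, Function('X')(Add(3, Add(-5, 2)))), 6) = Mul(Mul(-25, 0), 6) = Mul(0, 6) = 0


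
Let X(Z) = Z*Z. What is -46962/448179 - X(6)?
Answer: -5393802/149393 ≈ -36.105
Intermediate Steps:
X(Z) = Z**2
-46962/448179 - X(6) = -46962/448179 - 1*6**2 = -46962*1/448179 - 1*36 = -15654/149393 - 36 = -5393802/149393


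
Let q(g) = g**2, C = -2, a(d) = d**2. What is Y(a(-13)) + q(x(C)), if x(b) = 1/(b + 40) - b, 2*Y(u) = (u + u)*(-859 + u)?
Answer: -168378911/1444 ≈ -1.1661e+5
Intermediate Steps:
Y(u) = u*(-859 + u) (Y(u) = ((u + u)*(-859 + u))/2 = ((2*u)*(-859 + u))/2 = (2*u*(-859 + u))/2 = u*(-859 + u))
x(b) = 1/(40 + b) - b
Y(a(-13)) + q(x(C)) = (-13)**2*(-859 + (-13)**2) + ((1 - 1*(-2)**2 - 40*(-2))/(40 - 2))**2 = 169*(-859 + 169) + ((1 - 1*4 + 80)/38)**2 = 169*(-690) + ((1 - 4 + 80)/38)**2 = -116610 + ((1/38)*77)**2 = -116610 + (77/38)**2 = -116610 + 5929/1444 = -168378911/1444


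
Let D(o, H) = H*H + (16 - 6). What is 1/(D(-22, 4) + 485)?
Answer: 1/511 ≈ 0.0019569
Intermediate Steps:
D(o, H) = 10 + H² (D(o, H) = H² + 10 = 10 + H²)
1/(D(-22, 4) + 485) = 1/((10 + 4²) + 485) = 1/((10 + 16) + 485) = 1/(26 + 485) = 1/511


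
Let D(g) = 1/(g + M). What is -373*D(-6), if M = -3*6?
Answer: 373/24 ≈ 15.542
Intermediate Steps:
M = -18
D(g) = 1/(-18 + g) (D(g) = 1/(g - 18) = 1/(-18 + g))
-373*D(-6) = -373/(-18 - 6) = -373/(-24) = -373*(-1/24) = 373/24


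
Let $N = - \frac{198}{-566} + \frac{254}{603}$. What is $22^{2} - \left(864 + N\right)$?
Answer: $- \frac{64978199}{170649} \approx -380.77$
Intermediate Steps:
$N = \frac{131579}{170649}$ ($N = \left(-198\right) \left(- \frac{1}{566}\right) + 254 \cdot \frac{1}{603} = \frac{99}{283} + \frac{254}{603} = \frac{131579}{170649} \approx 0.77105$)
$22^{2} - \left(864 + N\right) = 22^{2} - \left(864 + \frac{131579}{170649}\right) = 484 - \frac{147572315}{170649} = - \frac{64978199}{170649}$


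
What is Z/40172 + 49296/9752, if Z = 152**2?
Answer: 68925910/12242417 ≈ 5.6301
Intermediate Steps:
Z = 23104
Z/40172 + 49296/9752 = 23104/40172 + 49296/9752 = 23104*(1/40172) + 49296*(1/9752) = 5776/10043 + 6162/1219 = 68925910/12242417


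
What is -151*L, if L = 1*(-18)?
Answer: 2718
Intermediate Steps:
L = -18
-151*L = -151*(-18) = 2718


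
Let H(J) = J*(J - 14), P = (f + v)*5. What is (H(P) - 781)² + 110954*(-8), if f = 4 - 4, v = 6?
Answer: -797031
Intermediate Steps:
f = 0
P = 30 (P = (0 + 6)*5 = 6*5 = 30)
H(J) = J*(-14 + J)
(H(P) - 781)² + 110954*(-8) = (30*(-14 + 30) - 781)² + 110954*(-8) = (30*16 - 781)² - 887632 = (480 - 781)² - 887632 = (-301)² - 887632 = 90601 - 887632 = -797031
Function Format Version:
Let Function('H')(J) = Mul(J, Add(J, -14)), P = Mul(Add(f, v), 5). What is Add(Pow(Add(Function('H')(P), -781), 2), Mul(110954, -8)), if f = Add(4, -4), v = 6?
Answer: -797031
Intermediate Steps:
f = 0
P = 30 (P = Mul(Add(0, 6), 5) = Mul(6, 5) = 30)
Function('H')(J) = Mul(J, Add(-14, J))
Add(Pow(Add(Function('H')(P), -781), 2), Mul(110954, -8)) = Add(Pow(Add(Mul(30, Add(-14, 30)), -781), 2), Mul(110954, -8)) = Add(Pow(Add(Mul(30, 16), -781), 2), -887632) = Add(Pow(Add(480, -781), 2), -887632) = Add(Pow(-301, 2), -887632) = Add(90601, -887632) = -797031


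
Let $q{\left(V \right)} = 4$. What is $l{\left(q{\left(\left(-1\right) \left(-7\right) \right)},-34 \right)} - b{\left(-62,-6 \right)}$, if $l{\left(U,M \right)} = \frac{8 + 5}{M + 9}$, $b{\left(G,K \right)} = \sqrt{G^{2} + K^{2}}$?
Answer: $- \frac{13}{25} - 2 \sqrt{970} \approx -62.81$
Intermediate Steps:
$l{\left(U,M \right)} = \frac{13}{9 + M}$
$l{\left(q{\left(\left(-1\right) \left(-7\right) \right)},-34 \right)} - b{\left(-62,-6 \right)} = \frac{13}{9 - 34} - \sqrt{\left(-62\right)^{2} + \left(-6\right)^{2}} = \frac{13}{-25} - \sqrt{3844 + 36} = 13 \left(- \frac{1}{25}\right) - \sqrt{3880} = - \frac{13}{25} - 2 \sqrt{970}$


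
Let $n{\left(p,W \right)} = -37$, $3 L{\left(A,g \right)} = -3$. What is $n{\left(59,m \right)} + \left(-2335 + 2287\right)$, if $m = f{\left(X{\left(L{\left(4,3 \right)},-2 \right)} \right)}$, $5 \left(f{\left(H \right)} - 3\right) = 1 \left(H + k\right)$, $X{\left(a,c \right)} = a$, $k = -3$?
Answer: $-85$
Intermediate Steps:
$L{\left(A,g \right)} = -1$ ($L{\left(A,g \right)} = \frac{1}{3} \left(-3\right) = -1$)
$f{\left(H \right)} = \frac{12}{5} + \frac{H}{5}$ ($f{\left(H \right)} = 3 + \frac{1 \left(H - 3\right)}{5} = 3 + \frac{1 \left(-3 + H\right)}{5} = 3 + \frac{-3 + H}{5} = 3 + \left(- \frac{3}{5} + \frac{H}{5}\right) = \frac{12}{5} + \frac{H}{5}$)
$m = \frac{11}{5}$ ($m = \frac{12}{5} + \frac{1}{5} \left(-1\right) = \frac{12}{5} - \frac{1}{5} = \frac{11}{5} \approx 2.2$)
$n{\left(59,m \right)} + \left(-2335 + 2287\right) = -37 + \left(-2335 + 2287\right) = -37 - 48 = -85$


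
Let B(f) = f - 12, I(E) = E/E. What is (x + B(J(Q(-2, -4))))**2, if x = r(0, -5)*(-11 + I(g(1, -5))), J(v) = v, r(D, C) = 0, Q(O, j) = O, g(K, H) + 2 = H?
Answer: 196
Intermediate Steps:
g(K, H) = -2 + H
I(E) = 1
B(f) = -12 + f
x = 0 (x = 0*(-11 + 1) = 0*(-10) = 0)
(x + B(J(Q(-2, -4))))**2 = (0 + (-12 - 2))**2 = (0 - 14)**2 = (-14)**2 = 196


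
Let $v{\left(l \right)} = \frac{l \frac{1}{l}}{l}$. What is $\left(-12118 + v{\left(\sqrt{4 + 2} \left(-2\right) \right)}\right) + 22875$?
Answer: $10757 - \frac{\sqrt{6}}{12} \approx 10757.0$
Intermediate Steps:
$v{\left(l \right)} = \frac{1}{l}$ ($v{\left(l \right)} = 1 \frac{1}{l} = \frac{1}{l}$)
$\left(-12118 + v{\left(\sqrt{4 + 2} \left(-2\right) \right)}\right) + 22875 = \left(-12118 + \frac{1}{\sqrt{4 + 2} \left(-2\right)}\right) + 22875 = \left(-12118 + \frac{1}{\sqrt{6} \left(-2\right)}\right) + 22875 = \left(-12118 + \frac{1}{\left(-2\right) \sqrt{6}}\right) + 22875 = \left(-12118 - \frac{\sqrt{6}}{12}\right) + 22875 = 10757 - \frac{\sqrt{6}}{12}$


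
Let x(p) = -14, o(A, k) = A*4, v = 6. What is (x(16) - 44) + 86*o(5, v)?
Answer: 1662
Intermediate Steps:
o(A, k) = 4*A
(x(16) - 44) + 86*o(5, v) = (-14 - 44) + 86*(4*5) = -58 + 86*20 = -58 + 1720 = 1662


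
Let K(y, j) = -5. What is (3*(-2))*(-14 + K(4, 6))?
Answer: 114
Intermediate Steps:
(3*(-2))*(-14 + K(4, 6)) = (3*(-2))*(-14 - 5) = -6*(-19) = 114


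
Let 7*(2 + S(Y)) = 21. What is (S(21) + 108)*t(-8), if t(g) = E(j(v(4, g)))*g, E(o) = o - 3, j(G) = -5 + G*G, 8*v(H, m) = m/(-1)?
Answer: 6104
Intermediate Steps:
v(H, m) = -m/8 (v(H, m) = (m/(-1))/8 = (m*(-1))/8 = (-m)/8 = -m/8)
S(Y) = 1 (S(Y) = -2 + (1/7)*21 = -2 + 3 = 1)
j(G) = -5 + G**2
E(o) = -3 + o
t(g) = g*(-8 + g**2/64) (t(g) = (-3 + (-5 + (-g/8)**2))*g = (-3 + (-5 + g**2/64))*g = (-8 + g**2/64)*g = g*(-8 + g**2/64))
(S(21) + 108)*t(-8) = (1 + 108)*((1/64)*(-8)*(-512 + (-8)**2)) = 109*((1/64)*(-8)*(-512 + 64)) = 109*((1/64)*(-8)*(-448)) = 109*56 = 6104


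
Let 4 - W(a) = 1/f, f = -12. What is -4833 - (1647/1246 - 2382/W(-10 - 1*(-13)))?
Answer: -37077003/8722 ≈ -4251.0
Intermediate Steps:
W(a) = 49/12 (W(a) = 4 - 1/(-12) = 4 - 1*(-1/12) = 4 + 1/12 = 49/12)
-4833 - (1647/1246 - 2382/W(-10 - 1*(-13))) = -4833 - (1647/1246 - 2382/49/12) = -4833 - (1647*(1/1246) - 2382*12/49) = -4833 - (1647/1246 - 28584/49) = -4833 - 1*(-5076423/8722) = -4833 + 5076423/8722 = -37077003/8722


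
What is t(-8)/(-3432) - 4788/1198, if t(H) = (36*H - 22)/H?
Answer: -32957677/8223072 ≈ -4.0079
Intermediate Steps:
t(H) = (-22 + 36*H)/H
t(-8)/(-3432) - 4788/1198 = (36 - 22/(-8))/(-3432) - 4788/1198 = (36 - 22*(-⅛))*(-1/3432) - 4788*1/1198 = (36 + 11/4)*(-1/3432) - 2394/599 = (155/4)*(-1/3432) - 2394/599 = -155/13728 - 2394/599 = -32957677/8223072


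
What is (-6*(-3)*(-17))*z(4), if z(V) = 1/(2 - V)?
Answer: 153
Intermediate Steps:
(-6*(-3)*(-17))*z(4) = (-6*(-3)*(-17))*(-1/(-2 + 4)) = (18*(-17))*(-1/2) = -(-306)/2 = -306*(-½) = 153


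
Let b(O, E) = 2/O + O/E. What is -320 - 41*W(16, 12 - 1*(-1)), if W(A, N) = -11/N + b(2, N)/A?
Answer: -59959/208 ≈ -288.26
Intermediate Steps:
W(A, N) = -11/N + (1 + 2/N)/A (W(A, N) = -11/N + (2/2 + 2/N)/A = -11/N + (2*(½) + 2/N)/A = -11/N + (1 + 2/N)/A)
-320 - 41*W(16, 12 - 1*(-1)) = -320 - 41*(2 + (12 - 1*(-1)) - 11*16)/(16*(12 - 1*(-1))) = -320 - 41*(2 + (12 + 1) - 176)/(16*(12 + 1)) = -320 - 41*(2 + 13 - 176)/(16*13) = -320 - 41*(-161)/(16*13) = -320 - 41*(-161/208) = -320 + 6601/208 = -59959/208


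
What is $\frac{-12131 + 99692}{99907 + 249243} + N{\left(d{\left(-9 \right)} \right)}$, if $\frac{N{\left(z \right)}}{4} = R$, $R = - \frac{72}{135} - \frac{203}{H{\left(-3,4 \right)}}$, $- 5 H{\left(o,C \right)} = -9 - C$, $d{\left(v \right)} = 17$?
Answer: $- \frac{4278281401}{13616850} \approx -314.19$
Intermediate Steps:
$H{\left(o,C \right)} = \frac{9}{5} + \frac{C}{5}$ ($H{\left(o,C \right)} = - \frac{-9 - C}{5} = \frac{9}{5} + \frac{C}{5}$)
$R = - \frac{15329}{195}$ ($R = - \frac{72}{135} - \frac{203}{\frac{9}{5} + \frac{1}{5} \cdot 4} = \left(-72\right) \frac{1}{135} - \frac{203}{\frac{9}{5} + \frac{4}{5}} = - \frac{8}{15} - \frac{203}{\frac{13}{5}} = - \frac{8}{15} - \frac{1015}{13} = - \frac{15329}{195} \approx -78.61$)
$N{\left(z \right)} = - \frac{61316}{195}$ ($N{\left(z \right)} = 4 \left(- \frac{15329}{195}\right) = - \frac{61316}{195}$)
$\frac{-12131 + 99692}{99907 + 249243} + N{\left(d{\left(-9 \right)} \right)} = \frac{-12131 + 99692}{99907 + 249243} - \frac{61316}{195} = \frac{87561}{349150} - \frac{61316}{195} = - \frac{4278281401}{13616850}$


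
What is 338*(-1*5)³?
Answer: -42250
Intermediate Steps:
338*(-1*5)³ = 338*(-5)³ = 338*(-125) = -42250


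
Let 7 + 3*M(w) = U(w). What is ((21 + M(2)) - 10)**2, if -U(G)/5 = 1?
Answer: 49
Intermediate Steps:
U(G) = -5 (U(G) = -5*1 = -5)
M(w) = -4 (M(w) = -7/3 + (1/3)*(-5) = -7/3 - 5/3 = -4)
((21 + M(2)) - 10)**2 = ((21 - 4) - 10)**2 = (17 - 10)**2 = 7**2 = 49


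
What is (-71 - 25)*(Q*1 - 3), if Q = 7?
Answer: -384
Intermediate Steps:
(-71 - 25)*(Q*1 - 3) = (-71 - 25)*(7*1 - 3) = -96*(7 - 3) = -96*4 = -384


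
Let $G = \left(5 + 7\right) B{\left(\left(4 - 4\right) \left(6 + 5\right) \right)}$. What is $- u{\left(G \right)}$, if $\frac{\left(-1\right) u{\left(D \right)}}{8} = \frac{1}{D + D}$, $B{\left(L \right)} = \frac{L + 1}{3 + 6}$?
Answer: $3$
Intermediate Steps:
$B{\left(L \right)} = \frac{1}{9} + \frac{L}{9}$ ($B{\left(L \right)} = \frac{1 + L}{9} = \left(1 + L\right) \frac{1}{9} = \frac{1}{9} + \frac{L}{9}$)
$G = \frac{4}{3}$ ($G = \left(5 + 7\right) \left(\frac{1}{9} + \frac{\left(4 - 4\right) \left(6 + 5\right)}{9}\right) = 12 \left(\frac{1}{9} + \frac{0 \cdot 11}{9}\right) = 12 \left(\frac{1}{9} + \frac{1}{9} \cdot 0\right) = 12 \left(\frac{1}{9} + 0\right) = 12 \cdot \frac{1}{9} = \frac{4}{3} \approx 1.3333$)
$u{\left(D \right)} = - \frac{4}{D}$ ($u{\left(D \right)} = - \frac{8}{D + D} = - \frac{8}{2 D} = - 8 \frac{1}{2 D} = - \frac{4}{D}$)
$- u{\left(G \right)} = - \frac{-4}{\frac{4}{3}} = - \frac{\left(-4\right) 3}{4} = \left(-1\right) \left(-3\right) = 3$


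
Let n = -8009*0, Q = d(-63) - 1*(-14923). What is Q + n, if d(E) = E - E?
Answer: 14923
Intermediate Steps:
d(E) = 0
Q = 14923 (Q = 0 - 1*(-14923) = 0 + 14923 = 14923)
n = 0
Q + n = 14923 + 0 = 14923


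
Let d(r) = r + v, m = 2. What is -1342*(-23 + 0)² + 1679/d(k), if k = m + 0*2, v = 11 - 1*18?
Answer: -3551269/5 ≈ -7.1025e+5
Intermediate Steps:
v = -7 (v = 11 - 18 = -7)
k = 2 (k = 2 + 0*2 = 2 + 0 = 2)
d(r) = -7 + r (d(r) = r - 7 = -7 + r)
-1342*(-23 + 0)² + 1679/d(k) = -1342*(-23 + 0)² + 1679/(-7 + 2) = -1342*(-23)² + 1679/(-5) = -1342/(1/529) + 1679*(-⅕) = -1342/1/529 - 1679/5 = -1342*529 - 1679/5 = -709918 - 1679/5 = -3551269/5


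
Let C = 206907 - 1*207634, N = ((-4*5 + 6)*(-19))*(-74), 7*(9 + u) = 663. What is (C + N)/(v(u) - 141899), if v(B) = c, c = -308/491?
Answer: 10021801/69672717 ≈ 0.14384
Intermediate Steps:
u = 600/7 (u = -9 + (1/7)*663 = -9 + 663/7 = 600/7 ≈ 85.714)
c = -308/491 (c = -308*1/491 = -308/491 ≈ -0.62729)
v(B) = -308/491
N = -19684 (N = ((-20 + 6)*(-19))*(-74) = -14*(-19)*(-74) = 266*(-74) = -19684)
C = -727 (C = 206907 - 207634 = -727)
(C + N)/(v(u) - 141899) = (-727 - 19684)/(-308/491 - 141899) = -20411/(-69672717/491) = -20411*(-491/69672717) = 10021801/69672717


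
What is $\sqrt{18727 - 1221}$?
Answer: $\sqrt{17506} \approx 132.31$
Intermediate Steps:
$\sqrt{18727 - 1221} = \sqrt{17506}$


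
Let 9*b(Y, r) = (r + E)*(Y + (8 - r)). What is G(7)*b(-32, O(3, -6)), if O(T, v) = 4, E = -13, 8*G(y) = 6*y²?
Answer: 1029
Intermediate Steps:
G(y) = 3*y²/4 (G(y) = (6*y²)/8 = 3*y²/4)
b(Y, r) = (-13 + r)*(8 + Y - r)/9 (b(Y, r) = ((r - 13)*(Y + (8 - r)))/9 = ((-13 + r)*(8 + Y - r))/9 = (-13 + r)*(8 + Y - r)/9)
G(7)*b(-32, O(3, -6)) = ((¾)*7²)*(-104/9 - 13/9*(-32) - ⅑*4² + (7/3)*4 + (⅑)*(-32)*4) = ((¾)*49)*(-104/9 + 416/9 - ⅑*16 + 28/3 - 128/9) = 147*(-104/9 + 416/9 - 16/9 + 28/3 - 128/9)/4 = (147/4)*28 = 1029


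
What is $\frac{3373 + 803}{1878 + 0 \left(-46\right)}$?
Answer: $\frac{696}{313} \approx 2.2236$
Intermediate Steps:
$\frac{3373 + 803}{1878 + 0 \left(-46\right)} = \frac{4176}{1878 + 0} = \frac{4176}{1878} = 4176 \cdot \frac{1}{1878} = \frac{696}{313}$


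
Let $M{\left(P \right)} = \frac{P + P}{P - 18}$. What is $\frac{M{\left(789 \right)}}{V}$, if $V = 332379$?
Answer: $\frac{526}{85421403} \approx 6.1577 \cdot 10^{-6}$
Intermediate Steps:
$M{\left(P \right)} = \frac{2 P}{-18 + P}$
$\frac{M{\left(789 \right)}}{V} = \frac{2 \cdot 789 \frac{1}{-18 + 789}}{332379} = 2 \cdot 789 \cdot \frac{1}{771} \cdot \frac{1}{332379} = \frac{526}{257} \cdot \frac{1}{332379} = \frac{526}{85421403}$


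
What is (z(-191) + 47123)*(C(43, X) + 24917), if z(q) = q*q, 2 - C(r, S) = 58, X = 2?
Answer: 2078479044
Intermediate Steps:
C(r, S) = -56 (C(r, S) = 2 - 1*58 = 2 - 58 = -56)
z(q) = q²
(z(-191) + 47123)*(C(43, X) + 24917) = ((-191)² + 47123)*(-56 + 24917) = (36481 + 47123)*24861 = 83604*24861 = 2078479044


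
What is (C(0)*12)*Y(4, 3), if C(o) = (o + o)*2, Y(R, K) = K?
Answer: 0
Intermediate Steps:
C(o) = 4*o (C(o) = (2*o)*2 = 4*o)
(C(0)*12)*Y(4, 3) = ((4*0)*12)*3 = (0*12)*3 = 0*3 = 0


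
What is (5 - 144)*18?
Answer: -2502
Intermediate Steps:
(5 - 144)*18 = -139*18 = -2502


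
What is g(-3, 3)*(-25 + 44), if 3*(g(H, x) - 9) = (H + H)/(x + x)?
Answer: 494/3 ≈ 164.67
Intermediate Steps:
g(H, x) = 9 + H/(3*x) (g(H, x) = 9 + ((H + H)/(x + x))/3 = 9 + ((2*H)/((2*x)))/3 = 9 + ((2*H)*(1/(2*x)))/3 = 9 + (H/x)/3 = 9 + H/(3*x))
g(-3, 3)*(-25 + 44) = (9 + (⅓)*(-3)/3)*(-25 + 44) = (9 + (⅓)*(-3)*(⅓))*19 = (9 - ⅓)*19 = (26/3)*19 = 494/3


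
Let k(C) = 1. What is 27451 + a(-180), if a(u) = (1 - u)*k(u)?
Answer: 27632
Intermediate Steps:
a(u) = 1 - u (a(u) = (1 - u)*1 = 1 - u)
27451 + a(-180) = 27451 + (1 - 1*(-180)) = 27451 + (1 + 180) = 27451 + 181 = 27632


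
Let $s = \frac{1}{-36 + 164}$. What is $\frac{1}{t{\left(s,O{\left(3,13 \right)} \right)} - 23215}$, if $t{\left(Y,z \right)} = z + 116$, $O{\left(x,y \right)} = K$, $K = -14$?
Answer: $- \frac{1}{23113} \approx -4.3266 \cdot 10^{-5}$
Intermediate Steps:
$O{\left(x,y \right)} = -14$
$s = \frac{1}{128} \approx 0.0078125$
$t{\left(Y,z \right)} = 116 + z$
$\frac{1}{t{\left(s,O{\left(3,13 \right)} \right)} - 23215} = \frac{1}{\left(116 - 14\right) - 23215} = \frac{1}{102 - 23215} = \frac{1}{-23113} = - \frac{1}{23113}$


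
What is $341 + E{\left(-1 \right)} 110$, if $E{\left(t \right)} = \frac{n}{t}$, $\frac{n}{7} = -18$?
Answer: $14201$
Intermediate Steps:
$n = -126$ ($n = 7 \left(-18\right) = -126$)
$E{\left(t \right)} = - \frac{126}{t}$
$341 + E{\left(-1 \right)} 110 = 341 + - \frac{126}{-1} \cdot 110 = 341 + \left(-126\right) \left(-1\right) 110 = 341 + 126 \cdot 110 = 341 + 13860 = 14201$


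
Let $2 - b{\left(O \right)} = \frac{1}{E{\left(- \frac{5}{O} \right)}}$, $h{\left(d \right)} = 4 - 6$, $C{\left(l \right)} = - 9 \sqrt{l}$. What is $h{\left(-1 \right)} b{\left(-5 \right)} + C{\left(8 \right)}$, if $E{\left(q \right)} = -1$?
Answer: $-6 - 18 \sqrt{2} \approx -31.456$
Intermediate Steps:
$h{\left(d \right)} = -2$
$b{\left(O \right)} = 3$ ($b{\left(O \right)} = 2 - \frac{1}{-1} = 2 - -1 = 2 + 1 = 3$)
$h{\left(-1 \right)} b{\left(-5 \right)} + C{\left(8 \right)} = \left(-2\right) 3 - 9 \sqrt{8} = -6 - 9 \cdot 2 \sqrt{2} = -6 - 18 \sqrt{2}$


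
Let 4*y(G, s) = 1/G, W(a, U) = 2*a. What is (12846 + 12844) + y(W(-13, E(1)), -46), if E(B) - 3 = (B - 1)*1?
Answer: 2671759/104 ≈ 25690.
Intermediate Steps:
E(B) = 2 + B (E(B) = 3 + (B - 1)*1 = 3 + (-1 + B)*1 = 3 + (-1 + B) = 2 + B)
y(G, s) = 1/(4*G)
(12846 + 12844) + y(W(-13, E(1)), -46) = (12846 + 12844) + 1/(4*((2*(-13)))) = 25690 + (¼)/(-26) = 25690 + (¼)*(-1/26) = 25690 - 1/104 = 2671759/104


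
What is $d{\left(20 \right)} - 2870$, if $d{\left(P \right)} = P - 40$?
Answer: $-2890$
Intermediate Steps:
$d{\left(P \right)} = -40 + P$
$d{\left(20 \right)} - 2870 = \left(-40 + 20\right) - 2870 = -20 - 2870 = -2890$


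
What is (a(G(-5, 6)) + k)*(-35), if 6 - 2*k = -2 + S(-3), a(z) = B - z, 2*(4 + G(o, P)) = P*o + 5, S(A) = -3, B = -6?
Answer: -560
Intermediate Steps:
G(o, P) = -3/2 + P*o/2 (G(o, P) = -4 + (P*o + 5)/2 = -4 + (5 + P*o)/2 = -4 + (5/2 + P*o/2) = -3/2 + P*o/2)
a(z) = -6 - z
k = 11/2 (k = 3 - (-2 - 3)/2 = 3 - 1/2*(-5) = 3 + 5/2 = 11/2 ≈ 5.5000)
(a(G(-5, 6)) + k)*(-35) = ((-6 - (-3/2 + (1/2)*6*(-5))) + 11/2)*(-35) = ((-6 - (-3/2 - 15)) + 11/2)*(-35) = ((-6 - 1*(-33/2)) + 11/2)*(-35) = ((-6 + 33/2) + 11/2)*(-35) = (21/2 + 11/2)*(-35) = 16*(-35) = -560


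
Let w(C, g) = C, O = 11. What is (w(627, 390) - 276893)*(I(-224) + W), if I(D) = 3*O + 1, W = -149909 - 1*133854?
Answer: 78384675914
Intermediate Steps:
W = -283763 (W = -149909 - 133854 = -283763)
I(D) = 34 (I(D) = 3*11 + 1 = 33 + 1 = 34)
(w(627, 390) - 276893)*(I(-224) + W) = (627 - 276893)*(34 - 283763) = -276266*(-283729) = 78384675914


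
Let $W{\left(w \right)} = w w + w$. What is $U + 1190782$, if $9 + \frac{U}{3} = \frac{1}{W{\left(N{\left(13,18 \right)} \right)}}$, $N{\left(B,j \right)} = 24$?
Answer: $\frac{238151001}{200} \approx 1.1908 \cdot 10^{6}$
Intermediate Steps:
$W{\left(w \right)} = w + w^{2}$ ($W{\left(w \right)} = w^{2} + w = w + w^{2}$)
$U = - \frac{5399}{200}$ ($U = -27 + \frac{3}{24 \left(1 + 24\right)} = -27 + \frac{3}{24 \cdot 25} = -27 + \frac{3}{600} = -27 + 3 \cdot \frac{1}{600} = -27 + \frac{1}{200} = - \frac{5399}{200} \approx -26.995$)
$U + 1190782 = - \frac{5399}{200} + 1190782 = \frac{238151001}{200}$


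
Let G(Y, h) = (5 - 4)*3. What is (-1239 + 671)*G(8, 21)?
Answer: -1704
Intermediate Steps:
G(Y, h) = 3 (G(Y, h) = 1*3 = 3)
(-1239 + 671)*G(8, 21) = (-1239 + 671)*3 = -568*3 = -1704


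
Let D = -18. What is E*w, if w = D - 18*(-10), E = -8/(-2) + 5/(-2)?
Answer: 243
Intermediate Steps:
E = 3/2 (E = -8*(-1/2) + 5*(-1/2) = 4 - 5/2 = 3/2 ≈ 1.5000)
w = 162 (w = -18 - 18*(-10) = -18 + 180 = 162)
E*w = (3/2)*162 = 243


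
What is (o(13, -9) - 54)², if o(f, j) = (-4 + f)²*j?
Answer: 613089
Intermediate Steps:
o(f, j) = j*(-4 + f)²
(o(13, -9) - 54)² = (-9*(-4 + 13)² - 54)² = (-9*9² - 54)² = (-9*81 - 54)² = (-729 - 54)² = (-783)² = 613089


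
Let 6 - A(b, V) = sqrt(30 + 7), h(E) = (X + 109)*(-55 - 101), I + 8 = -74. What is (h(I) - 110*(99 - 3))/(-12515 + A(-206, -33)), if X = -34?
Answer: 23204195/13039587 - 1855*sqrt(37)/13039587 ≈ 1.7787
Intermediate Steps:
I = -82 (I = -8 - 74 = -82)
h(E) = -11700 (h(E) = (-34 + 109)*(-55 - 101) = 75*(-156) = -11700)
A(b, V) = 6 - sqrt(37) (A(b, V) = 6 - sqrt(30 + 7) = 6 - sqrt(37))
(h(I) - 110*(99 - 3))/(-12515 + A(-206, -33)) = (-11700 - 110*(99 - 3))/(-12515 + (6 - sqrt(37))) = (-11700 - 110*96)/(-12509 - sqrt(37)) = (-11700 - 10560)/(-12509 - sqrt(37)) = -22260/(-12509 - sqrt(37))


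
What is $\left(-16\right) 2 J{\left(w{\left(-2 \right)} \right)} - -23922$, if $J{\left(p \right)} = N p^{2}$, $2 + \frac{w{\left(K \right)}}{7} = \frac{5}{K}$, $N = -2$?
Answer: $87426$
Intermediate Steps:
$w{\left(K \right)} = -14 + \frac{35}{K}$ ($w{\left(K \right)} = -14 + 7 \frac{5}{K} = -14 + \frac{35}{K}$)
$J{\left(p \right)} = - 2 p^{2}$
$\left(-16\right) 2 J{\left(w{\left(-2 \right)} \right)} - -23922 = \left(-16\right) 2 \left(- 2 \left(-14 + \frac{35}{-2}\right)^{2}\right) - -23922 = - 32 \left(- 2 \left(-14 + 35 \left(- \frac{1}{2}\right)\right)^{2}\right) + 23922 = - 32 \left(- 2 \left(-14 - \frac{35}{2}\right)^{2}\right) + 23922 = - 32 \left(- 2 \left(- \frac{63}{2}\right)^{2}\right) + 23922 = - 32 \left(\left(-2\right) \frac{3969}{4}\right) + 23922 = \left(-32\right) \left(- \frac{3969}{2}\right) + 23922 = 63504 + 23922 = 87426$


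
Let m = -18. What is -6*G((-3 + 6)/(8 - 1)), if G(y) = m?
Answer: 108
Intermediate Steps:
G(y) = -18
-6*G((-3 + 6)/(8 - 1)) = -6*(-18) = 108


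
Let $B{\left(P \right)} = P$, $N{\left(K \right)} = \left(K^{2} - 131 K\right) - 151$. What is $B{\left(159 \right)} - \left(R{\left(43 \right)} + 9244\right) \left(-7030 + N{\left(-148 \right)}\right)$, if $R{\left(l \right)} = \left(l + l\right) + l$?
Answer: $-319722244$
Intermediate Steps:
$R{\left(l \right)} = 3 l$ ($R{\left(l \right)} = 2 l + l = 3 l$)
$N{\left(K \right)} = -151 + K^{2} - 131 K$
$B{\left(159 \right)} - \left(R{\left(43 \right)} + 9244\right) \left(-7030 + N{\left(-148 \right)}\right) = 159 - \left(3 \cdot 43 + 9244\right) \left(-7030 - \left(-19237 - 21904\right)\right) = 159 - \left(129 + 9244\right) \left(-7030 + \left(-151 + 21904 + 19388\right)\right) = 159 - 9373 \left(-7030 + 41141\right) = 159 - 9373 \cdot 34111 = 159 - 319722403 = -319722244$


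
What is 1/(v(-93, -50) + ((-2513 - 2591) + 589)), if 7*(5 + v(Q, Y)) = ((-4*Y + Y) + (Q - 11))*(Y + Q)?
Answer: -7/38218 ≈ -0.00018316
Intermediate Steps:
v(Q, Y) = -5 + (Q + Y)*(-11 + Q - 3*Y)/7 (v(Q, Y) = -5 + (((-4*Y + Y) + (Q - 11))*(Y + Q))/7 = -5 + ((-3*Y + (-11 + Q))*(Q + Y))/7 = -5 + ((-11 + Q - 3*Y)*(Q + Y))/7 = -5 + ((Q + Y)*(-11 + Q - 3*Y))/7 = -5 + (Q + Y)*(-11 + Q - 3*Y)/7)
1/(v(-93, -50) + ((-2513 - 2591) + 589)) = 1/((-5 - 11/7*(-93) - 11/7*(-50) - 3/7*(-50)**2 + (1/7)*(-93)**2 - 2/7*(-93)*(-50)) + ((-2513 - 2591) + 589)) = 1/((-5 + 1023/7 + 550/7 - 3/7*2500 + (1/7)*8649 - 9300/7) + (-5104 + 589)) = 1/((-5 + 1023/7 + 550/7 - 7500/7 + 8649/7 - 9300/7) - 4515) = 1/(-6613/7 - 4515) = 1/(-38218/7) = -7/38218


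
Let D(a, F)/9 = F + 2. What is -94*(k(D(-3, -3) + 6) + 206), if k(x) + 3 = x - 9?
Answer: -17954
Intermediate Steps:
D(a, F) = 18 + 9*F (D(a, F) = 9*(F + 2) = 9*(2 + F) = 18 + 9*F)
k(x) = -12 + x (k(x) = -3 + (x - 9) = -3 + (-9 + x) = -12 + x)
-94*(k(D(-3, -3) + 6) + 206) = -94*((-12 + ((18 + 9*(-3)) + 6)) + 206) = -94*((-12 + ((18 - 27) + 6)) + 206) = -94*((-12 + (-9 + 6)) + 206) = -94*((-12 - 3) + 206) = -94*(-15 + 206) = -94*191 = -17954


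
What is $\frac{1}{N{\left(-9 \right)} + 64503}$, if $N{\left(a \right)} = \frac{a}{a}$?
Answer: $\frac{1}{64504} \approx 1.5503 \cdot 10^{-5}$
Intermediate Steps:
$N{\left(a \right)} = 1$
$\frac{1}{N{\left(-9 \right)} + 64503} = \frac{1}{1 + 64503} = \frac{1}{64504}$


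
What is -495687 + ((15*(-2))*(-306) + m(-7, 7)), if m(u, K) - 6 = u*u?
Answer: -486452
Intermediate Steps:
m(u, K) = 6 + u² (m(u, K) = 6 + u*u = 6 + u²)
-495687 + ((15*(-2))*(-306) + m(-7, 7)) = -495687 + ((15*(-2))*(-306) + (6 + (-7)²)) = -495687 + (-30*(-306) + (6 + 49)) = -495687 + (9180 + 55) = -495687 + 9235 = -486452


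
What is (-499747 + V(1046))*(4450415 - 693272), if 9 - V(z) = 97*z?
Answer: -2258794371600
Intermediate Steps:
V(z) = 9 - 97*z
(-499747 + V(1046))*(4450415 - 693272) = (-499747 + (9 - 97*1046))*(4450415 - 693272) = (-499747 + (9 - 101462))*3757143 = (-499747 - 101453)*3757143 = -601200*3757143 = -2258794371600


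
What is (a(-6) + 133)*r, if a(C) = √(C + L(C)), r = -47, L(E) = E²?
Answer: -6251 - 47*√30 ≈ -6508.4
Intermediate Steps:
a(C) = √(C + C²)
(a(-6) + 133)*r = (√(-6*(1 - 6)) + 133)*(-47) = (√(-6*(-5)) + 133)*(-47) = (√30 + 133)*(-47) = (133 + √30)*(-47) = -6251 - 47*√30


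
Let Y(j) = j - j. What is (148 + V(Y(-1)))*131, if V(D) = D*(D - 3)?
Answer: 19388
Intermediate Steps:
Y(j) = 0
V(D) = D*(-3 + D)
(148 + V(Y(-1)))*131 = (148 + 0*(-3 + 0))*131 = (148 + 0*(-3))*131 = (148 + 0)*131 = 148*131 = 19388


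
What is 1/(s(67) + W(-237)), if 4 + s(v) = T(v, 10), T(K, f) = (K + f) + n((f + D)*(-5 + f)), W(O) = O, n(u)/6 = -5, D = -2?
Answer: -1/194 ≈ -0.0051546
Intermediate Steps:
n(u) = -30 (n(u) = 6*(-5) = -30)
T(K, f) = -30 + K + f (T(K, f) = (K + f) - 30 = -30 + K + f)
s(v) = -24 + v (s(v) = -4 + (-30 + v + 10) = -4 + (-20 + v) = -24 + v)
1/(s(67) + W(-237)) = 1/((-24 + 67) - 237) = 1/(43 - 237) = 1/(-194) = -1/194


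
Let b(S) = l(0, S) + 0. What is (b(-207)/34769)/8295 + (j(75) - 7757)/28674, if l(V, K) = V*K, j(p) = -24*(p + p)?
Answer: -11357/28674 ≈ -0.39607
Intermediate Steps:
j(p) = -48*p
l(V, K) = K*V
b(S) = 0 (b(S) = S*0 + 0 = 0 + 0 = 0)
(b(-207)/34769)/8295 + (j(75) - 7757)/28674 = (0/34769)/8295 + (-48*75 - 7757)/28674 = (0*(1/34769))*(1/8295) + (-3600 - 7757)*(1/28674) = 0*(1/8295) - 11357*1/28674 = 0 - 11357/28674 = -11357/28674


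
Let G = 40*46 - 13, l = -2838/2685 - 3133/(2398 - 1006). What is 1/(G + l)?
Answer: 1245840/2272028813 ≈ 0.00054834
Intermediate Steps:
l = -4120867/1245840 (l = -2838*1/2685 - 3133/1392 = -946/895 - 3133*1/1392 = -946/895 - 3133/1392 = -4120867/1245840 ≈ -3.3077)
G = 1827 (G = 1840 - 13 = 1827)
1/(G + l) = 1/(1827 - 4120867/1245840) = 1/(2272028813/1245840) = 1245840/2272028813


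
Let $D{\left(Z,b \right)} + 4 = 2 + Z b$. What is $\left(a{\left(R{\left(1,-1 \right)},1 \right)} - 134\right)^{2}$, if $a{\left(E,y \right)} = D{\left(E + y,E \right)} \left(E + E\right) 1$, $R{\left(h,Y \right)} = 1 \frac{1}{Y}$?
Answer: $16900$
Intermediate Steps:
$R{\left(h,Y \right)} = \frac{1}{Y}$
$D{\left(Z,b \right)} = -2 + Z b$ ($D{\left(Z,b \right)} = -4 + \left(2 + Z b\right) = -2 + Z b$)
$a{\left(E,y \right)} = 2 E \left(-2 + E \left(E + y\right)\right)$ ($a{\left(E,y \right)} = \left(-2 + \left(E + y\right) E\right) \left(E + E\right) 1 = \left(-2 + E \left(E + y\right)\right) 2 E 1 = 2 E \left(-2 + E \left(E + y\right)\right) 1 = 2 E \left(-2 + E \left(E + y\right)\right)$)
$\left(a{\left(R{\left(1,-1 \right)},1 \right)} - 134\right)^{2} = \left(\frac{2 \left(-2 + \frac{\frac{1}{-1} + 1}{-1}\right)}{-1} - 134\right)^{2} = \left(2 \left(-1\right) \left(-2 - \left(-1 + 1\right)\right) - 134\right)^{2} = \left(2 \left(-1\right) \left(-2 - 0\right) - 134\right)^{2} = \left(2 \left(-1\right) \left(-2 + 0\right) - 134\right)^{2} = \left(2 \left(-1\right) \left(-2\right) - 134\right)^{2} = \left(4 - 134\right)^{2} = \left(-130\right)^{2} = 16900$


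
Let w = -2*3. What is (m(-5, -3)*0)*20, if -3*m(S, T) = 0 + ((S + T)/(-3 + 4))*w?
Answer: 0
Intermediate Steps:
w = -6
m(S, T) = 2*S + 2*T (m(S, T) = -(0 + ((S + T)/(-3 + 4))*(-6))/3 = -(0 + ((S + T)/1)*(-6))/3 = -(0 + ((S + T)*1)*(-6))/3 = -(0 + (S + T)*(-6))/3 = -(0 + (-6*S - 6*T))/3 = -(-6*S - 6*T)/3 = 2*S + 2*T)
(m(-5, -3)*0)*20 = ((2*(-5) + 2*(-3))*0)*20 = ((-10 - 6)*0)*20 = -16*0*20 = 0*20 = 0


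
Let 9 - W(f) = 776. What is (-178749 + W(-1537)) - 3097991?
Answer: -3277507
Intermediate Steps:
W(f) = -767 (W(f) = 9 - 1*776 = 9 - 776 = -767)
(-178749 + W(-1537)) - 3097991 = (-178749 - 767) - 3097991 = -179516 - 3097991 = -3277507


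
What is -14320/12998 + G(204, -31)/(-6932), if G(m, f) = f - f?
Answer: -7160/6499 ≈ -1.1017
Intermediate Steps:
G(m, f) = 0
-14320/12998 + G(204, -31)/(-6932) = -14320/12998 + 0/(-6932) = -14320*1/12998 + 0*(-1/6932) = -7160/6499 + 0 = -7160/6499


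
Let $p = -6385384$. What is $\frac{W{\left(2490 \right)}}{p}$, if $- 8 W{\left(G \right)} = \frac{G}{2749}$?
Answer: $\frac{1245}{70213682464} \approx 1.7732 \cdot 10^{-8}$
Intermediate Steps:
$W{\left(G \right)} = - \frac{G}{21992}$ ($W{\left(G \right)} = - \frac{G \frac{1}{2749}}{8} = - \frac{\frac{1}{2749} G}{8} = - \frac{G}{21992}$)
$\frac{W{\left(2490 \right)}}{p} = \frac{\left(- \frac{1}{21992}\right) 2490}{-6385384} = \left(- \frac{1245}{10996}\right) \left(- \frac{1}{6385384}\right) = \frac{1245}{70213682464}$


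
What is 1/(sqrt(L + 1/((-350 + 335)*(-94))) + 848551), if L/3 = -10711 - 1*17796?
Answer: 1196456910/1015254828022019 - I*sqrt(170024298690)/1015254828022019 ≈ 1.1785e-6 - 4.0614e-10*I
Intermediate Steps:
L = -85521 (L = 3*(-10711 - 1*17796) = 3*(-10711 - 17796) = 3*(-28507) = -85521)
1/(sqrt(L + 1/((-350 + 335)*(-94))) + 848551) = 1/(sqrt(-85521 + 1/((-350 + 335)*(-94))) + 848551) = 1/(sqrt(-85521 + 1/(-15*(-94))) + 848551) = 1/(sqrt(-85521 + 1/1410) + 848551) = 1/(sqrt(-120584609/1410) + 848551) = 1/(I*sqrt(170024298690)/1410 + 848551) = 1/(848551 + I*sqrt(170024298690)/1410)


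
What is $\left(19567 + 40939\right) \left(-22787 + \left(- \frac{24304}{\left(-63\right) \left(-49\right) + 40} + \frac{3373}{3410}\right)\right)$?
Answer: $- \frac{7353043242225827}{5331535} \approx -1.3792 \cdot 10^{9}$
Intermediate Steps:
$\left(19567 + 40939\right) \left(-22787 + \left(- \frac{24304}{\left(-63\right) \left(-49\right) + 40} + \frac{3373}{3410}\right)\right) = 60506 \left(-22787 + \left(- \frac{24304}{3087 + 40} + 3373 \cdot \frac{1}{3410}\right)\right) = 60506 \left(-22787 + \left(- \frac{24304}{3127} + \frac{3373}{3410}\right)\right) = 60506 \left(-22787 - \frac{72329269}{10663070}\right) = 60506 \left(- \frac{243051705359}{10663070}\right) = - \frac{7353043242225827}{5331535}$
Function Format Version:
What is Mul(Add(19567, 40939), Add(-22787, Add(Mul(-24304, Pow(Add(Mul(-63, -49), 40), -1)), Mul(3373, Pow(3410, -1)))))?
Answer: Rational(-7353043242225827, 5331535) ≈ -1.3792e+9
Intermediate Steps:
Mul(Add(19567, 40939), Add(-22787, Add(Mul(-24304, Pow(Add(Mul(-63, -49), 40), -1)), Mul(3373, Pow(3410, -1))))) = Mul(60506, Add(-22787, Add(Mul(-24304, Pow(Add(3087, 40), -1)), Mul(3373, Rational(1, 3410))))) = Mul(60506, Add(-22787, Add(Mul(-24304, Pow(3127, -1)), Rational(3373, 3410)))) = Mul(60506, Add(-22787, Add(Mul(-24304, Rational(1, 3127)), Rational(3373, 3410)))) = Mul(60506, Add(-22787, Add(Rational(-24304, 3127), Rational(3373, 3410)))) = Mul(60506, Add(-22787, Rational(-72329269, 10663070))) = Mul(60506, Rational(-243051705359, 10663070)) = Rational(-7353043242225827, 5331535)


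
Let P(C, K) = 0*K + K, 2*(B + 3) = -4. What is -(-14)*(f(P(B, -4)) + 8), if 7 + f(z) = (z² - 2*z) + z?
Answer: 294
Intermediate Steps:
B = -5 (B = -3 + (½)*(-4) = -3 - 2 = -5)
P(C, K) = K (P(C, K) = 0 + K = K)
f(z) = -7 + z² - z (f(z) = -7 + ((z² - 2*z) + z) = -7 + (z² - z) = -7 + z² - z)
-(-14)*(f(P(B, -4)) + 8) = -(-14)*((-7 + (-4)² - 1*(-4)) + 8) = -(-14)*((-7 + 16 + 4) + 8) = -(-14)*(13 + 8) = -(-14)*21 = -1*(-294) = 294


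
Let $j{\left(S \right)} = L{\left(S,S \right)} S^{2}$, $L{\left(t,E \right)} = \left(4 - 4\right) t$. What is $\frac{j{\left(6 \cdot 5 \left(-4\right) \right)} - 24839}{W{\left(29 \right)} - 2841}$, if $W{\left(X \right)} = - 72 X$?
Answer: $\frac{24839}{4929} \approx 5.0394$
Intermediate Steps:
$L{\left(t,E \right)} = 0$ ($L{\left(t,E \right)} = 0 t = 0$)
$j{\left(S \right)} = 0$ ($j{\left(S \right)} = 0 S^{2} = 0$)
$\frac{j{\left(6 \cdot 5 \left(-4\right) \right)} - 24839}{W{\left(29 \right)} - 2841} = \frac{0 - 24839}{\left(-72\right) 29 - 2841} = - \frac{24839}{-2088 - 2841} = - \frac{24839}{-4929} = \left(-24839\right) \left(- \frac{1}{4929}\right) = \frac{24839}{4929}$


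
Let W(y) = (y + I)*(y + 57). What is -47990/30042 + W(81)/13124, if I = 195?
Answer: 64302367/49283901 ≈ 1.3047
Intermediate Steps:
W(y) = (57 + y)*(195 + y) (W(y) = (y + 195)*(y + 57) = (195 + y)*(57 + y) = (57 + y)*(195 + y))
-47990/30042 + W(81)/13124 = -47990/30042 + (11115 + 81**2 + 252*81)/13124 = -47990*1/30042 + (11115 + 6561 + 20412)*(1/13124) = -23995/15021 + 38088*(1/13124) = -23995/15021 + 9522/3281 = 64302367/49283901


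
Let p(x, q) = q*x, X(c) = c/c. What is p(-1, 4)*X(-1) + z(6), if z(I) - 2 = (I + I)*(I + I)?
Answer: 142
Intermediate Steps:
X(c) = 1
z(I) = 2 + 4*I² (z(I) = 2 + (I + I)*(I + I) = 2 + (2*I)*(2*I) = 2 + 4*I²)
p(-1, 4)*X(-1) + z(6) = (4*(-1))*1 + (2 + 4*6²) = -4*1 + (2 + 4*36) = -4 + (2 + 144) = -4 + 146 = 142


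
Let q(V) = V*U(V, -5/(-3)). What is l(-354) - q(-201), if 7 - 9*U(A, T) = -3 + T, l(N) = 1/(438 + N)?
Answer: 46903/252 ≈ 186.12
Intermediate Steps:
U(A, T) = 10/9 - T/9 (U(A, T) = 7/9 - (-3 + T)/9 = 7/9 + (⅓ - T/9) = 10/9 - T/9)
q(V) = 25*V/27 (q(V) = V*(10/9 - (-5)/(9*(-3))) = V*(10/9 - (-5)*(-1)/(9*3)) = V*(10/9 - ⅑*5/3) = V*(10/9 - 5/27) = V*(25/27) = 25*V/27)
l(-354) - q(-201) = 1/(438 - 354) - 25*(-201)/27 = 1/84 - 1*(-1675/9) = 1/84 + 1675/9 = 46903/252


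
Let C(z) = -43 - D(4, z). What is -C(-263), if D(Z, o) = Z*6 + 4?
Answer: 71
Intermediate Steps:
D(Z, o) = 4 + 6*Z (D(Z, o) = 6*Z + 4 = 4 + 6*Z)
C(z) = -71 (C(z) = -43 - (4 + 6*4) = -43 - (4 + 24) = -43 - 1*28 = -43 - 28 = -71)
-C(-263) = -1*(-71) = 71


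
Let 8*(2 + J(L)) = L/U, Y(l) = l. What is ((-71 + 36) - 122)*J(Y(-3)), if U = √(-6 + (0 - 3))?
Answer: 314 - 157*I/8 ≈ 314.0 - 19.625*I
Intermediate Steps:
U = 3*I (U = √(-6 - 3) = √(-9) = 3*I ≈ 3.0*I)
J(L) = -2 - I*L/24 (J(L) = -2 + (L/((3*I)))/8 = -2 + (L*(-I/3))/8 = -2 + (-I*L/3)/8 = -2 - I*L/24)
((-71 + 36) - 122)*J(Y(-3)) = ((-71 + 36) - 122)*(-2 - 1/24*I*(-3)) = (-35 - 122)*(-2 + I/8) = -157*(-2 + I/8) = 314 - 157*I/8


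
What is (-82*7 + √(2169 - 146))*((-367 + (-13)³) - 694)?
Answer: 1870092 - 55386*√7 ≈ 1.7236e+6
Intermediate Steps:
(-82*7 + √(2169 - 146))*((-367 + (-13)³) - 694) = (-574 + √2023)*((-367 - 2197) - 694) = (-574 + 17*√7)*(-2564 - 694) = (-574 + 17*√7)*(-3258) = 1870092 - 55386*√7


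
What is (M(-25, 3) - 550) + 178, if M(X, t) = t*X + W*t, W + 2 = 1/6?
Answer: -905/2 ≈ -452.50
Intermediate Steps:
W = -11/6 (W = -2 + 1/6 = -2 + ⅙ = -11/6 ≈ -1.8333)
M(X, t) = -11*t/6 + X*t (M(X, t) = t*X - 11*t/6 = X*t - 11*t/6 = -11*t/6 + X*t)
(M(-25, 3) - 550) + 178 = ((⅙)*3*(-11 + 6*(-25)) - 550) + 178 = ((⅙)*3*(-11 - 150) - 550) + 178 = ((⅙)*3*(-161) - 550) + 178 = (-161/2 - 550) + 178 = -1261/2 + 178 = -905/2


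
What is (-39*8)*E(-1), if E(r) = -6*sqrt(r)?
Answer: 1872*I ≈ 1872.0*I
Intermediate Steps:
(-39*8)*E(-1) = (-39*8)*(-6*I) = -(-1872)*I = 1872*I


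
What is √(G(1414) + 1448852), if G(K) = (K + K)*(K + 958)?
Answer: 2*√2039217 ≈ 2856.0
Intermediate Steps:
G(K) = 2*K*(958 + K) (G(K) = (2*K)*(958 + K) = 2*K*(958 + K))
√(G(1414) + 1448852) = √(2*1414*(958 + 1414) + 1448852) = √(2*1414*2372 + 1448852) = √(6708016 + 1448852) = √8156868 = 2*√2039217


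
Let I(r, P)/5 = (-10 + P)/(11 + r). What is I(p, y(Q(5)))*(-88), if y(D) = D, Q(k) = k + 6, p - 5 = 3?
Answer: -440/19 ≈ -23.158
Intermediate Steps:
p = 8 (p = 5 + 3 = 8)
Q(k) = 6 + k
I(r, P) = 5*(-10 + P)/(11 + r) (I(r, P) = 5*((-10 + P)/(11 + r)) = 5*(-10 + P)/(11 + r))
I(p, y(Q(5)))*(-88) = (5*(-10 + (6 + 5))/(11 + 8))*(-88) = (5*(-10 + 11)/19)*(-88) = (5*(1/19)*1)*(-88) = (5/19)*(-88) = -440/19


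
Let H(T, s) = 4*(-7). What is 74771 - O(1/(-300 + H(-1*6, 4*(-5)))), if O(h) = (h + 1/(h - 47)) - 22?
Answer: 378211570369/5056776 ≈ 74793.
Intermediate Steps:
H(T, s) = -28
O(h) = -22 + h + 1/(-47 + h) (O(h) = (h + 1/(-47 + h)) - 22 = -22 + h + 1/(-47 + h))
74771 - O(1/(-300 + H(-1*6, 4*(-5)))) = 74771 - (1035 + (1/(-300 - 28))² - 69/(-300 - 28))/(-47 + 1/(-300 - 28)) = 74771 - (1035 + (1/(-328))² - 69/(-328))/(-47 + 1/(-328)) = 74771 - (1035 + (-1/328)² - 69*(-1/328))/(-47 - 1/328) = 74771 - (1035 + 1/107584 + 69/328)/(-15417/328) = 74771 - (-328)*111372073/(15417*107584) = 74771 - 1*(-111372073/5056776) = 74771 + 111372073/5056776 = 378211570369/5056776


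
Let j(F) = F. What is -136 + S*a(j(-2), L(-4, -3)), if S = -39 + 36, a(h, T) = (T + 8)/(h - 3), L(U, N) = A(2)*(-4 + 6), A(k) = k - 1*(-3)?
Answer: -626/5 ≈ -125.20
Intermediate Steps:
A(k) = 3 + k (A(k) = k + 3 = 3 + k)
L(U, N) = 10 (L(U, N) = (3 + 2)*(-4 + 6) = 5*2 = 10)
a(h, T) = (8 + T)/(-3 + h)
S = -3
-136 + S*a(j(-2), L(-4, -3)) = -136 - 3*(8 + 10)/(-3 - 2) = -136 - 3*18/(-5) = -136 - (-3)*18/5 = -136 - 3*(-18/5) = -136 + 54/5 = -626/5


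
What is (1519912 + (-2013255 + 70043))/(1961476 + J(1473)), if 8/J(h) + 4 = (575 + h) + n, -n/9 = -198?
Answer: -67481075/312691966 ≈ -0.21581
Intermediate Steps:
n = 1782 (n = -9*(-198) = 1782)
J(h) = 8/(2353 + h) (J(h) = 8/(-4 + ((575 + h) + 1782)) = 8/(-4 + (2357 + h)) = 8/(2353 + h))
(1519912 + (-2013255 + 70043))/(1961476 + J(1473)) = (1519912 + (-2013255 + 70043))/(1961476 + 8/(2353 + 1473)) = (1519912 - 1943212)/(1961476 + 8/3826) = -423300/(1961476 + 8*(1/3826)) = -423300/(1961476 + 4/1913) = -423300/3752303592/1913 = -423300*1913/3752303592 = -67481075/312691966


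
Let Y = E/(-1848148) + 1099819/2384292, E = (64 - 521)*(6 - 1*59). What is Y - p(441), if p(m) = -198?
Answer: 109308340951181/550815561402 ≈ 198.45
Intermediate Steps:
E = 24221 (E = -457*(6 - 59) = -457*(-53) = 24221)
Y = 246859793585/550815561402 (Y = 24221/(-1848148) + 1099819/2384292 = 24221*(-1/1848148) + 1099819*(1/2384292) = -24221/1848148 + 1099819/2384292 = 246859793585/550815561402 ≈ 0.44817)
Y - p(441) = 246859793585/550815561402 - 1*(-198) = 246859793585/550815561402 + 198 = 109308340951181/550815561402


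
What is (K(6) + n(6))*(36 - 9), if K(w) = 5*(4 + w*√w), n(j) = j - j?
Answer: 540 + 810*√6 ≈ 2524.1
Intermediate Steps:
n(j) = 0
K(w) = 20 + 5*w^(3/2) (K(w) = 5*(4 + w^(3/2)) = 20 + 5*w^(3/2))
(K(6) + n(6))*(36 - 9) = ((20 + 5*6^(3/2)) + 0)*(36 - 9) = ((20 + 5*(6*√6)) + 0)*27 = ((20 + 30*√6) + 0)*27 = (20 + 30*√6)*27 = 540 + 810*√6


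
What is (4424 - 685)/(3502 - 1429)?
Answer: 3739/2073 ≈ 1.8037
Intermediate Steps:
(4424 - 685)/(3502 - 1429) = 3739/2073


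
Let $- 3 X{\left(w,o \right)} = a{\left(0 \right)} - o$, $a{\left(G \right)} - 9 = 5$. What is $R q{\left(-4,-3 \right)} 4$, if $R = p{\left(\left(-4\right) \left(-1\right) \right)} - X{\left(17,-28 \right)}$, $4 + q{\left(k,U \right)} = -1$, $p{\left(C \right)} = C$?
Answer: $-360$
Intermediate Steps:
$a{\left(G \right)} = 14$ ($a{\left(G \right)} = 9 + 5 = 14$)
$q{\left(k,U \right)} = -5$ ($q{\left(k,U \right)} = -4 - 1 = -5$)
$X{\left(w,o \right)} = - \frac{14}{3} + \frac{o}{3}$ ($X{\left(w,o \right)} = - \frac{14 - o}{3} = - \frac{14}{3} + \frac{o}{3}$)
$R = 18$ ($R = \left(-4\right) \left(-1\right) - \left(- \frac{14}{3} + \frac{1}{3} \left(-28\right)\right) = 4 - \left(- \frac{14}{3} - \frac{28}{3}\right) = 4 - -14 = 4 + 14 = 18$)
$R q{\left(-4,-3 \right)} 4 = 18 \left(\left(-5\right) 4\right) = 18 \left(-20\right) = -360$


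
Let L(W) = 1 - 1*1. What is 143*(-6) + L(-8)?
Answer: -858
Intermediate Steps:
L(W) = 0 (L(W) = 1 - 1 = 0)
143*(-6) + L(-8) = 143*(-6) + 0 = -858 + 0 = -858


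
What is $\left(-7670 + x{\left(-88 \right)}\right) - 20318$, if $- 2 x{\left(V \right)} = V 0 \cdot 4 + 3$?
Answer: $- \frac{55979}{2} \approx -27990.0$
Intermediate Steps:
$x{\left(V \right)} = - \frac{3}{2}$ ($x{\left(V \right)} = - \frac{V 0 \cdot 4 + 3}{2} = - \frac{0 \cdot 4 + 3}{2} = - \frac{0 + 3}{2} = \left(- \frac{1}{2}\right) 3 = - \frac{3}{2}$)
$\left(-7670 + x{\left(-88 \right)}\right) - 20318 = \left(-7670 - \frac{3}{2}\right) - 20318 = - \frac{15343}{2} - 20318 = - \frac{55979}{2}$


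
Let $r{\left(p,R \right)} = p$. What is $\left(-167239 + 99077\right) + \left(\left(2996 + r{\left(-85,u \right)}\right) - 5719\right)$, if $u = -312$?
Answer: $-70970$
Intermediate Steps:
$\left(-167239 + 99077\right) + \left(\left(2996 + r{\left(-85,u \right)}\right) - 5719\right) = \left(-167239 + 99077\right) + \left(\left(2996 - 85\right) - 5719\right) = -68162 + \left(2911 - 5719\right) = -68162 - 2808 = -70970$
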